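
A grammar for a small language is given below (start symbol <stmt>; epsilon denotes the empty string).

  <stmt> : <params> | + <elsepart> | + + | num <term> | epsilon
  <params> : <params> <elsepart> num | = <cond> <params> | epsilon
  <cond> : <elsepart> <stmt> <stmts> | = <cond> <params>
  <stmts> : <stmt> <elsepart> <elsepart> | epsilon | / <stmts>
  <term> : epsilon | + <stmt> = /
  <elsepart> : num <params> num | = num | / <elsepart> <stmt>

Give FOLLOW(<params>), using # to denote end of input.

In <stmt> : <params>: <params> is at the end, add FOLLOW(<stmt>) = { #, +, /, =, num }.
In <params> : <params> <elsepart> num: add FIRST(<elsepart> num) = { /, =, num }.
In <params> : = <cond> <params>: <params> is at the end, add FOLLOW(<params>) = { #, +, /, =, num }.
In <cond> : = <cond> <params>: <params> is at the end, add FOLLOW(<cond>) = { #, +, /, =, num }.
In <elsepart> : num <params> num: add FIRST(num) = { num }.
Union: FOLLOW(<params>) = { #, +, /, =, num }.

{ #, +, /, =, num }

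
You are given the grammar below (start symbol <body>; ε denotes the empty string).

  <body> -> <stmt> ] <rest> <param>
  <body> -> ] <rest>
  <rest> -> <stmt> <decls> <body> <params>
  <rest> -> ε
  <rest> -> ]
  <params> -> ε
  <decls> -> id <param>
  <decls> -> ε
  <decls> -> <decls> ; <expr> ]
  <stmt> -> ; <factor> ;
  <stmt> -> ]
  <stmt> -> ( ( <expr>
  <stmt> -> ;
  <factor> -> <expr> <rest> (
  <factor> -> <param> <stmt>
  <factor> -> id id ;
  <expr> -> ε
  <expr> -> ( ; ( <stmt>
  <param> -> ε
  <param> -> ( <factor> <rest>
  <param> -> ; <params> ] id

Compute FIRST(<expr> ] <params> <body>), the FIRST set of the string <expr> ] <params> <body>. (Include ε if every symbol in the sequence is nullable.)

Add FIRST(<expr>)\{ε} = { ( }; <expr> is nullable, continue.
] is a terminal; add {]} and stop.

{ (, ] }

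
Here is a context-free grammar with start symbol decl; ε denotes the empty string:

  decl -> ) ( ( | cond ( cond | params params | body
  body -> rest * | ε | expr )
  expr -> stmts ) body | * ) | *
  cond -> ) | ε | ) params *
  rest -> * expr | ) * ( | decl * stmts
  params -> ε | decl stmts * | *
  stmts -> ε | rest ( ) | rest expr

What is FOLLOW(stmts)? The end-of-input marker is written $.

In expr -> stmts ) body: add FIRST() body) = { ) }.
In rest -> decl * stmts: stmts is at the end, add FOLLOW(rest) = { (, ), * }.
In params -> decl stmts *: add FIRST(*) = { * }.
Union: FOLLOW(stmts) = { (, ), * }.

{ (, ), * }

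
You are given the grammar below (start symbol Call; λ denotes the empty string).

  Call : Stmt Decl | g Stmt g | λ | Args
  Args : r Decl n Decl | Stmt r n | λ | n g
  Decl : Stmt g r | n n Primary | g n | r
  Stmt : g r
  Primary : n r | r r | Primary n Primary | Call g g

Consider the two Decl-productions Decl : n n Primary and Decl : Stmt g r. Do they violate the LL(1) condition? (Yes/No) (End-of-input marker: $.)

No

FIRST(n n Primary) = { n } and FIRST(Stmt g r) = { g }.
The FIRST sets are disjoint and neither alternative is nullable — no conflict.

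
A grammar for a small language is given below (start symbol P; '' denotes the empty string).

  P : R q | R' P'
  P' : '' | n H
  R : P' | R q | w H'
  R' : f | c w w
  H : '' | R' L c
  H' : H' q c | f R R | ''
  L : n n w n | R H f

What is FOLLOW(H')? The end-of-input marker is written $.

{ c, f, n, q, w }

In R : w H': H' is at the end, add FOLLOW(R) = { c, f, n, q, w }.
In H' : H' q c: add FIRST(q c) = { q }.
Union: FOLLOW(H') = { c, f, n, q, w }.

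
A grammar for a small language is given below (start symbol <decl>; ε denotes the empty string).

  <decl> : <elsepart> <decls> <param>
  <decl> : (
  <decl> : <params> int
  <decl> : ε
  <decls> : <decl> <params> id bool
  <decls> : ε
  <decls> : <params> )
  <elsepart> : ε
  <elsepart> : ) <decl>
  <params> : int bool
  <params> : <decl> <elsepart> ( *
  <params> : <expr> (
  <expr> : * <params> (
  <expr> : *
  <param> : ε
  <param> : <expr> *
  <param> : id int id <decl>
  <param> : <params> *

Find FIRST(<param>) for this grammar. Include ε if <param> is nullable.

{ (, ), *, id, int, ε }

<param> : ε contributes ε.
From <param> : <expr> *: add FIRST(<expr>) = { * }.
<param> : id int id <decl> contributes {id}.
From <param> : <params> *: add FIRST(<params>) = { (, ), *, id, int }.
Union: FIRST(<param>) = { (, ), *, id, int, ε }.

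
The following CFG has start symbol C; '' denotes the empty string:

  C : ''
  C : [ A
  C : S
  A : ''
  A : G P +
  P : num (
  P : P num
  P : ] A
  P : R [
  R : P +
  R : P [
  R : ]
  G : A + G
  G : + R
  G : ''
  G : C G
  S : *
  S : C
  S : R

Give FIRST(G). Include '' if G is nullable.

From G : A + G: A nullable, take FIRST(A) ∪ {+} = { *, +, [, ], num }.
G : + R contributes {+}.
G : '' contributes ''.
From G : C G: C, G nullable, take FIRST(C) ∪ FIRST(G) = { *, +, [, ], num }; also '' since the whole RHS is nullable.
Union: FIRST(G) = { *, +, [, ], num, '' }.

{ *, +, [, ], num, '' }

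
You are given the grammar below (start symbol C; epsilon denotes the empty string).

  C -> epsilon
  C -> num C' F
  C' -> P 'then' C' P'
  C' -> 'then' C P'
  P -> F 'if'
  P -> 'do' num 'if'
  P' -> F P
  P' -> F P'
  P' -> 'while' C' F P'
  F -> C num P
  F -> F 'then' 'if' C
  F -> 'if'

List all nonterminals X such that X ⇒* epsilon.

{ C }

Directly nullable (have an epsilon-production): C.
No other nonterminal has a production whose RHS symbols are all nullable.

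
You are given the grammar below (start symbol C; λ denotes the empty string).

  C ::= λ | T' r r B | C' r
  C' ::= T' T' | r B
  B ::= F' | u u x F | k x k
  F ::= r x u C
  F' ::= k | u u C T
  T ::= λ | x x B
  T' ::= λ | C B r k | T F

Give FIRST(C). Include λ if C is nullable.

C ::= λ contributes λ.
From C ::= T' r r B: T' nullable, take FIRST(T') ∪ {r} = { k, r, u, x }.
From C ::= C' r: C' nullable, take FIRST(C') ∪ {r} = { k, r, u, x }.
Union: FIRST(C) = { k, r, u, x, λ }.

{ k, r, u, x, λ }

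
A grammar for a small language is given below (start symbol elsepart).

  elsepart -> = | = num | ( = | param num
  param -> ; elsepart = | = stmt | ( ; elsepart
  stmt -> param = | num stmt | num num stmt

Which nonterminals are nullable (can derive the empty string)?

{ } (none)

No nonterminal has an empty production or an RHS whose symbols are all nullable.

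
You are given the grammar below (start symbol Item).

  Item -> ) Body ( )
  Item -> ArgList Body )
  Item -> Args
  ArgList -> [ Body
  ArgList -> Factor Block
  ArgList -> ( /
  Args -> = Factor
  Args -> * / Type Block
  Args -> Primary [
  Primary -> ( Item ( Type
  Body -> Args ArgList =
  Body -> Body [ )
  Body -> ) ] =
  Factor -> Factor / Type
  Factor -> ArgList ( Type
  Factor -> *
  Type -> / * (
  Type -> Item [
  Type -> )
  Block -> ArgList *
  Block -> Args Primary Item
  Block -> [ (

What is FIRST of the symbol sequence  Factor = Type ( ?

{ (, *, [ }

Add FIRST(Factor) = { (, *, [ }; Factor is not nullable, stop.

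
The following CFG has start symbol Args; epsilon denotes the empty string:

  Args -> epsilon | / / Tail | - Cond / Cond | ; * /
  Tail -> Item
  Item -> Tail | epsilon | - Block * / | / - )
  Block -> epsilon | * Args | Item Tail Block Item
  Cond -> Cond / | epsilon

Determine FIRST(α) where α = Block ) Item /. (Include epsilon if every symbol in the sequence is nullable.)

{ ), *, -, / }

Add FIRST(Block)\{epsilon} = { *, -, / }; Block is nullable, continue.
) is a terminal; add {)} and stop.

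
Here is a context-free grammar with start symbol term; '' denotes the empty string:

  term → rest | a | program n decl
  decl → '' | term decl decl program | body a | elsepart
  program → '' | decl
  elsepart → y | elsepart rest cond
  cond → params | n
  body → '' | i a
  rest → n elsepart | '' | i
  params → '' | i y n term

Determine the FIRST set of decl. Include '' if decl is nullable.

{ a, i, n, y, '' }

decl → '' contributes ''.
From decl → term decl decl program: term, decl, decl, program nullable, take FIRST(term) ∪ FIRST(decl) ∪ FIRST(decl) ∪ FIRST(program) = { a, i, n, y }; also '' since the whole RHS is nullable.
From decl → body a: body nullable, take FIRST(body) ∪ {a} = { a, i }.
From decl → elsepart: add FIRST(elsepart) = { y }.
Union: FIRST(decl) = { a, i, n, y, '' }.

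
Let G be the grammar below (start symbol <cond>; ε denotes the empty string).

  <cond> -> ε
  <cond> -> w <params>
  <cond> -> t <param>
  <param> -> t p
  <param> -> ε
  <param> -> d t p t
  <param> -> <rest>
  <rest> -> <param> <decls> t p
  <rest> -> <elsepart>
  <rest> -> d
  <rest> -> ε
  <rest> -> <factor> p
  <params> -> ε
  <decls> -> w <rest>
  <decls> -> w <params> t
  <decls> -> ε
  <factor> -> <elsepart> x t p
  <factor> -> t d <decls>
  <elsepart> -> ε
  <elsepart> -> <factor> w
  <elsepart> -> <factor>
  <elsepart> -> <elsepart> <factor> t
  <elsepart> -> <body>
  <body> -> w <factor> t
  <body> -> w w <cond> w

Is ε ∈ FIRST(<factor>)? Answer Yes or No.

No

Nullable nonterminals: <cond>, <decls>, <elsepart>, <param>, <params>, <rest>.
No production of <factor> has an RHS whose symbols are all nullable, so <factor> is not nullable.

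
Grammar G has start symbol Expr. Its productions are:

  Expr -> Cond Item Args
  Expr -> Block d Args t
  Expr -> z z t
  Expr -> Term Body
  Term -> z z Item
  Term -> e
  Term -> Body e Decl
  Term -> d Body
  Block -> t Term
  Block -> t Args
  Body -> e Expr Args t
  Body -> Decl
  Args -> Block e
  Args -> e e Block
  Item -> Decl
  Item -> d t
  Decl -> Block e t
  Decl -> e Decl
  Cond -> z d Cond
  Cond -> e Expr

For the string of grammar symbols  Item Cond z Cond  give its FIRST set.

Add FIRST(Item) = { d, e, t }; Item is not nullable, stop.

{ d, e, t }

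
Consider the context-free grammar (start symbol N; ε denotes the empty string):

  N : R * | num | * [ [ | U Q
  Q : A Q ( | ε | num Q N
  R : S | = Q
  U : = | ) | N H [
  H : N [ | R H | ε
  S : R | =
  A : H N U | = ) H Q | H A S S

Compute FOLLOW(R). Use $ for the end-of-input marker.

In N : R *: add FIRST(*) = { * }.
In H : R H: add FIRST(H)\{ε} = { ), *, =, num }.
  Since H is nullable, also add FOLLOW(H) = { (, ), *, =, [, num }.
In S : R: R is at the end, add FOLLOW(S) = { (, ), *, =, [, num }.
Union: FOLLOW(R) = { (, ), *, =, [, num }.

{ (, ), *, =, [, num }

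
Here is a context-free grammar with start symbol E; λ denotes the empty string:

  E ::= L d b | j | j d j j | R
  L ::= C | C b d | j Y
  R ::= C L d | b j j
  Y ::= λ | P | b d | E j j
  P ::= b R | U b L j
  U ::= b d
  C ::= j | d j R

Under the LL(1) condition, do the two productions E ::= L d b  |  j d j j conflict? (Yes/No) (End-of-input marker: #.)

FIRST(L d b) = { d, j } and FIRST(j d j j) = { j }.
Both contain j, so the two alternatives are not disjoint — LL(1) conflict.

Yes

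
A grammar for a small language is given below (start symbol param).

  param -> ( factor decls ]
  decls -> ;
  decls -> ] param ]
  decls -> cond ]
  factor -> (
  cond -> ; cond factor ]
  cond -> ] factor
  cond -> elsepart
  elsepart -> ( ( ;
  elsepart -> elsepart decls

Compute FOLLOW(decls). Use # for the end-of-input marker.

In param -> ( factor decls ]: add FIRST(]) = { ] }.
In elsepart -> elsepart decls: decls is at the end, add FOLLOW(elsepart) = { (, ;, ] }.
Union: FOLLOW(decls) = { (, ;, ] }.

{ (, ;, ] }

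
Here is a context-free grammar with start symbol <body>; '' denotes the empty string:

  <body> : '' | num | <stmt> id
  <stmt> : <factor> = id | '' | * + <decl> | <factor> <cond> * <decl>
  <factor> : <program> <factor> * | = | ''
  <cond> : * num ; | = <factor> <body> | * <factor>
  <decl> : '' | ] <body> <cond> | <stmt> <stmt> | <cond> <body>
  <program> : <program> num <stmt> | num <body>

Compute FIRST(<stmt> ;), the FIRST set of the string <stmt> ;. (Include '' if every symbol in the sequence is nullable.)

{ *, ;, =, num }

Add FIRST(<stmt>)\{''} = { *, =, num }; <stmt> is nullable, continue.
; is a terminal; add {;} and stop.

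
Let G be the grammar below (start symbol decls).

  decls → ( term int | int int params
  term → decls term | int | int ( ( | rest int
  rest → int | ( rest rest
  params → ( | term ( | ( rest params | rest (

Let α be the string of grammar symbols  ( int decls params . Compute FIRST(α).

{ ( }

( is a terminal; add {(} and stop.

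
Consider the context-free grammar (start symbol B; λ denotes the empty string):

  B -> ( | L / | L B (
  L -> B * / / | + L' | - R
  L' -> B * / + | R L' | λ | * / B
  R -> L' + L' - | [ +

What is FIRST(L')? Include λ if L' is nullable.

From L' -> B * / +: add FIRST(B) = { (, +, - }.
From L' -> R L': add FIRST(R) = { (, *, +, -, [ }.
L' -> λ contributes λ.
L' -> * / B contributes {*}.
Union: FIRST(L') = { (, *, +, -, [, λ }.

{ (, *, +, -, [, λ }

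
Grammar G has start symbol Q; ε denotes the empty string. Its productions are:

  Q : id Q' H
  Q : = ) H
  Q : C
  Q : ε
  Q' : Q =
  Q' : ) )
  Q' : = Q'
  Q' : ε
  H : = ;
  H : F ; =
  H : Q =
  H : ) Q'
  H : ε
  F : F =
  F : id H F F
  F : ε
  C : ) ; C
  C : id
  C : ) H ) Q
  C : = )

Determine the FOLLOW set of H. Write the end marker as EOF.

In Q : id Q' H: H is at the end, add FOLLOW(Q) = { EOF, = }.
In Q : = ) H: H is at the end, add FOLLOW(Q) = { EOF, = }.
In F : id H F F: add FIRST(F F)\{ε} = { =, id }.
  Since F F is nullable, also add FOLLOW(F) = { ;, =, id }.
In C : ) H ) Q: add FIRST() Q) = { ) }.
Union: FOLLOW(H) = { EOF, ), ;, =, id }.

{ EOF, ), ;, =, id }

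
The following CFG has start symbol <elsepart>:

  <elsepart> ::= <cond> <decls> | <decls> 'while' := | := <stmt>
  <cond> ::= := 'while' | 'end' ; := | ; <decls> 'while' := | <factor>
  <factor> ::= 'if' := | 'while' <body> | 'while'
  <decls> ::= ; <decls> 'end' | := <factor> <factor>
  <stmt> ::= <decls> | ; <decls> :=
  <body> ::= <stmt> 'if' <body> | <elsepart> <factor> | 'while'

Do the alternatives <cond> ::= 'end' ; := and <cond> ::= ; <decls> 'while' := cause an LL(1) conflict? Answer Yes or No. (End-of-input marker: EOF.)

No

FIRST('end' ; :=) = { 'end' } and FIRST(; <decls> 'while' :=) = { ; }.
The FIRST sets are disjoint and neither alternative is nullable — no conflict.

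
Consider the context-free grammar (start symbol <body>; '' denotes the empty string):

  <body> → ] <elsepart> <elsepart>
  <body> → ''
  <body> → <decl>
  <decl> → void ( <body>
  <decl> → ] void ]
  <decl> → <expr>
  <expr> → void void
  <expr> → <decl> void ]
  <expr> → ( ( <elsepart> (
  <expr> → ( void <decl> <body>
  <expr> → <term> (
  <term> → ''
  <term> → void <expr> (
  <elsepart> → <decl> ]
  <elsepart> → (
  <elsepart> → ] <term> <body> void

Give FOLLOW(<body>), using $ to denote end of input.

{ $, (, ], void }

<body> is the start symbol, so $ ∈ FOLLOW(<body>).
In <decl> → void ( <body>: <body> is at the end, add FOLLOW(<decl>) = { $, (, ], void }.
In <expr> → ( void <decl> <body>: <body> is at the end, add FOLLOW(<expr>) = { $, (, ], void }.
In <elsepart> → ] <term> <body> void: add FIRST(void) = { void }.
Union: FOLLOW(<body>) = { $, (, ], void }.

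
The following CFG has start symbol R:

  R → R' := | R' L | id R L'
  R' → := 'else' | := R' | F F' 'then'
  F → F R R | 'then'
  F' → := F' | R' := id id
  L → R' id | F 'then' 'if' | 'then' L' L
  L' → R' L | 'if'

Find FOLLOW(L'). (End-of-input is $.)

{ $, 'if', 'then', :=, id }

In R → id R L': L' is at the end, add FOLLOW(R) = { $, 'if', 'then', :=, id }.
In L → 'then' L' L: add FIRST(L) = { 'then', := }.
Union: FOLLOW(L') = { $, 'if', 'then', :=, id }.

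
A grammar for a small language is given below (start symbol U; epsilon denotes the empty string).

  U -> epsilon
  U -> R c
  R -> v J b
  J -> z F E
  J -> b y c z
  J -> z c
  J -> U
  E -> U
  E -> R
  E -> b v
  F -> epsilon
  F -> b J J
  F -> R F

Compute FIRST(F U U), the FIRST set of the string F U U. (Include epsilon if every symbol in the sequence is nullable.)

Add FIRST(F)\{epsilon} = { b, v }; F is nullable, continue.
Add FIRST(U)\{epsilon} = { v }; U is nullable, continue.
Add FIRST(U)\{epsilon} = { v }; U is nullable, continue.
Every symbol is nullable, so include epsilon.

{ b, v, epsilon }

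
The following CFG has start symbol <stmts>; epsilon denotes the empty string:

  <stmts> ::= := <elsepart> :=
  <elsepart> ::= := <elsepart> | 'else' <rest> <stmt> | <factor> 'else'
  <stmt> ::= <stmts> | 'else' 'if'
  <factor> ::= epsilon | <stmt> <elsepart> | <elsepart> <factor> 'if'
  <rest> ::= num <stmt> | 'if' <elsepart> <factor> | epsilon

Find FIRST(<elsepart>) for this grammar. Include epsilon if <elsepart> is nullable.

<elsepart> ::= := <elsepart> contributes {:=}.
<elsepart> ::= 'else' <rest> <stmt> contributes {'else'}.
From <elsepart> ::= <factor> 'else': <factor> nullable, take FIRST(<factor>) ∪ {'else'} = { 'else', := }.
Union: FIRST(<elsepart>) = { 'else', := }.

{ 'else', := }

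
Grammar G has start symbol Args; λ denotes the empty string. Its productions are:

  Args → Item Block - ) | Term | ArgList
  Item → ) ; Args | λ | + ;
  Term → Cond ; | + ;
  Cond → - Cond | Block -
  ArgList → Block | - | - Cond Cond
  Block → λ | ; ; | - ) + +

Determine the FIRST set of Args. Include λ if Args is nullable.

{ ), +, -, ;, λ }

From Args → Item Block - ): Item, Block nullable, take FIRST(Item) ∪ FIRST(Block) ∪ {-} = { ), +, -, ; }.
From Args → Term: add FIRST(Term) = { +, -, ; }.
From Args → ArgList: add FIRST(ArgList) = { -, ;, λ } (including λ since ArgList is nullable).
Union: FIRST(Args) = { ), +, -, ;, λ }.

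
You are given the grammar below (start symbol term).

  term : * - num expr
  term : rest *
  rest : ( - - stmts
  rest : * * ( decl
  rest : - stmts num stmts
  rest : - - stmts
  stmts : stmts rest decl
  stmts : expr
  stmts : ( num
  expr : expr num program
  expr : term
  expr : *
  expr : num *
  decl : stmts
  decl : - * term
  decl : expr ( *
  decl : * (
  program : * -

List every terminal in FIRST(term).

{ (, *, - }

term : * - num expr contributes {*}.
From term : rest *: add FIRST(rest) = { (, *, - }.
Union: FIRST(term) = { (, *, - }.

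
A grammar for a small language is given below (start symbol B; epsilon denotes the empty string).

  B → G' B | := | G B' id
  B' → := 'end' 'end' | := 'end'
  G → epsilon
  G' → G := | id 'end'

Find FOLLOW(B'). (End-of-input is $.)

{ id }

In B → G B' id: add FIRST(id) = { id }.
Union: FOLLOW(B') = { id }.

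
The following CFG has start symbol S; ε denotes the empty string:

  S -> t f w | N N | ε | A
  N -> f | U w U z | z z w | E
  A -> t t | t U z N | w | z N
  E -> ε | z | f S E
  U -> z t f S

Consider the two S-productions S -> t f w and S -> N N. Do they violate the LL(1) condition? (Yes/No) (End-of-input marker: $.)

No

FIRST(t f w) = { t } and FIRST(N N) = { f, z, ε }.
The second is nullable but FOLLOW(S) = { $, f, w, z } is disjoint from FIRST of the first.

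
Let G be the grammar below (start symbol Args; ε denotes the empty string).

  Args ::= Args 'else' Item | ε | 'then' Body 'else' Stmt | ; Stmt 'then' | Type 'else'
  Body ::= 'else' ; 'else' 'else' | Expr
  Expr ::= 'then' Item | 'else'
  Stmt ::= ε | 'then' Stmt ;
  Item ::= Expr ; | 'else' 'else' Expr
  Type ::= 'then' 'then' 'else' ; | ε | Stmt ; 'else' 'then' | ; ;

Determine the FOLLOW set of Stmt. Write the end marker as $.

{ $, 'else', 'then', ; }

In Args ::= 'then' Body 'else' Stmt: Stmt is at the end, add FOLLOW(Args) = { $, 'else' }.
In Args ::= ; Stmt 'then': add FIRST('then') = { 'then' }.
In Stmt ::= 'then' Stmt ;: add FIRST(;) = { ; }.
In Type ::= Stmt ; 'else' 'then': add FIRST(; 'else' 'then') = { ; }.
Union: FOLLOW(Stmt) = { $, 'else', 'then', ; }.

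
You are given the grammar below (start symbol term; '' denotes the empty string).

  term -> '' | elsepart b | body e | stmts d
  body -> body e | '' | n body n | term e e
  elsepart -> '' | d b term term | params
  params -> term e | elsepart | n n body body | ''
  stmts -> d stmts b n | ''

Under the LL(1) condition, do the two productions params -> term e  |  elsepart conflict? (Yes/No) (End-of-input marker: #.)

Yes

FIRST(term e) = { b, d, e, n } and FIRST(elsepart) = { b, d, e, n, '' }.
Both contain b, so the two alternatives are not disjoint — LL(1) conflict.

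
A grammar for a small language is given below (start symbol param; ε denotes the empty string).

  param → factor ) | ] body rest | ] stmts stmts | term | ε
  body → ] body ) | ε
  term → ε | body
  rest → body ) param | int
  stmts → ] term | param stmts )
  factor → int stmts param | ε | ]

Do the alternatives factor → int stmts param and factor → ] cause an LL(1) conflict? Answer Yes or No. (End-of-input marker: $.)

FIRST(int stmts param) = { int } and FIRST(]) = { ] }.
The FIRST sets are disjoint and neither alternative is nullable — no conflict.

No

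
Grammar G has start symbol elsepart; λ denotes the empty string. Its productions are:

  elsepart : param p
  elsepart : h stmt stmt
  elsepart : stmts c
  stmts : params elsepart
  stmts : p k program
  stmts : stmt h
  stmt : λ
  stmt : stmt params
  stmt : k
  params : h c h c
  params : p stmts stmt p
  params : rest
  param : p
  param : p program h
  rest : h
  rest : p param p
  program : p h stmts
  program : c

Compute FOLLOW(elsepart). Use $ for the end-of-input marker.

{ $, c, h, k, p }

elsepart is the start symbol, so $ ∈ FOLLOW(elsepart).
In stmts : params elsepart: elsepart is at the end, add FOLLOW(stmts) = { c, h, k, p }.
Union: FOLLOW(elsepart) = { $, c, h, k, p }.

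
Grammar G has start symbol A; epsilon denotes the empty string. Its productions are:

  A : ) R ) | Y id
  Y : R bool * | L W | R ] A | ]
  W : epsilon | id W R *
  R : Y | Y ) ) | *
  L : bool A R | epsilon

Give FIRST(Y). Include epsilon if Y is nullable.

From Y : R bool *: R nullable, take FIRST(R) ∪ {bool} = { ), *, ], bool, id }.
From Y : L W: L, W nullable, take FIRST(L) ∪ FIRST(W) = { bool, id }; also epsilon since the whole RHS is nullable.
From Y : R ] A: R nullable, take FIRST(R) ∪ {]} = { ), *, ], bool, id }.
Y : ] contributes {]}.
Union: FIRST(Y) = { ), *, ], bool, id, epsilon }.

{ ), *, ], bool, id, epsilon }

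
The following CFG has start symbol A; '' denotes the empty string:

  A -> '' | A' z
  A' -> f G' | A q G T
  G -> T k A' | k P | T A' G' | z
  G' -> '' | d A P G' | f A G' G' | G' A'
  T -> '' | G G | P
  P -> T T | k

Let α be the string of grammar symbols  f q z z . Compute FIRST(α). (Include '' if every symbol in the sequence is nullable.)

{ f }

f is a terminal; add {f} and stop.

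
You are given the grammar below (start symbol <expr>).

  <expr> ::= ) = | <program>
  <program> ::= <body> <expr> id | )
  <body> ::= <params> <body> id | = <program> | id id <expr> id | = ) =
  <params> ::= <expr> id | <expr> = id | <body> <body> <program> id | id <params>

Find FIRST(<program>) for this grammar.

From <program> ::= <body> <expr> id: add FIRST(<body>) = { ), =, id }.
<program> ::= ) contributes {)}.
Union: FIRST(<program>) = { ), =, id }.

{ ), =, id }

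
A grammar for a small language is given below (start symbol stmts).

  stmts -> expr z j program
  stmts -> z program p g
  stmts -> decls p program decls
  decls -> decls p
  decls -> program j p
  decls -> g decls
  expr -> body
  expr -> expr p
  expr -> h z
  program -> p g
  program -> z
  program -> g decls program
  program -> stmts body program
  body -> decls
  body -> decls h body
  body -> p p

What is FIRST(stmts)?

From stmts -> expr z j program: add FIRST(expr) = { g, h, p, z }.
stmts -> z program p g contributes {z}.
From stmts -> decls p program decls: add FIRST(decls) = { g, h, p, z }.
Union: FIRST(stmts) = { g, h, p, z }.

{ g, h, p, z }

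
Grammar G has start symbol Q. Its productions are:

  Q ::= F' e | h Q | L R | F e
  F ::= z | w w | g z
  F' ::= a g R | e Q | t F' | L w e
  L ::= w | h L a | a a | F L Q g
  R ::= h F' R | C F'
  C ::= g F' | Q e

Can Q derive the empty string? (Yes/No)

No

No nonterminal in this grammar is nullable.
No production of Q has an RHS whose symbols are all nullable, so Q is not nullable.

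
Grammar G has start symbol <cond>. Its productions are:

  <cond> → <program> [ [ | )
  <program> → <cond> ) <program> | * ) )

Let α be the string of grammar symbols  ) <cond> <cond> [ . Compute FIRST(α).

) is a terminal; add {)} and stop.

{ ) }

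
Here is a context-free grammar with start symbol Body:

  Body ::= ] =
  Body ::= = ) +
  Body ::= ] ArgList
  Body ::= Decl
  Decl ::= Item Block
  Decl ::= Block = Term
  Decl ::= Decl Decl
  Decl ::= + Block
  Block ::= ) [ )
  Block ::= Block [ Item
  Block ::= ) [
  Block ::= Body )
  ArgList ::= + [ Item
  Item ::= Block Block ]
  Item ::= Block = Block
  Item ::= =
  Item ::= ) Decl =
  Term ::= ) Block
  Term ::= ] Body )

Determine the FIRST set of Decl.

{ ), +, =, ] }

From Decl ::= Item Block: add FIRST(Item) = { ), +, =, ] }.
From Decl ::= Block = Term: add FIRST(Block) = { ), +, =, ] }.
From Decl ::= Decl Decl: add FIRST(Decl) = { ), +, =, ] }.
Decl ::= + Block contributes {+}.
Union: FIRST(Decl) = { ), +, =, ] }.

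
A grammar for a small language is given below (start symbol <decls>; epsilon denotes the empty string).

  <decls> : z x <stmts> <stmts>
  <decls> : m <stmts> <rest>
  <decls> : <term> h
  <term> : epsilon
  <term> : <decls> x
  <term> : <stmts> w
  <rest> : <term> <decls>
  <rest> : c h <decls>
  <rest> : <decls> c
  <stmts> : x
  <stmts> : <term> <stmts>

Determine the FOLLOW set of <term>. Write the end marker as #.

In <decls> : <term> h: add FIRST(h) = { h }.
In <rest> : <term> <decls>: add FIRST(<decls>) = { h, m, x, z }.
In <stmts> : <term> <stmts>: add FIRST(<stmts>) = { h, m, x, z }.
Union: FOLLOW(<term>) = { h, m, x, z }.

{ h, m, x, z }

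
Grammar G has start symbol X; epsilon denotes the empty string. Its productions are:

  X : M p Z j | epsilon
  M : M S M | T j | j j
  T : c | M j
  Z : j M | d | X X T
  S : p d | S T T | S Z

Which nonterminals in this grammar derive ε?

{ X }

Directly nullable (have an epsilon-production): X.
No other nonterminal has a production whose RHS symbols are all nullable.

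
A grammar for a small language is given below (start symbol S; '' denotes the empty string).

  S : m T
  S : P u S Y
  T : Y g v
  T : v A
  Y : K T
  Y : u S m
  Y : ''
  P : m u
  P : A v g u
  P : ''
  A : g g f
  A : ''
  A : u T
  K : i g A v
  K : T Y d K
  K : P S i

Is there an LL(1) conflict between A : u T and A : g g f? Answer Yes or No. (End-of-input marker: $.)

No

FIRST(u T) = { u } and FIRST(g g f) = { g }.
The FIRST sets are disjoint and neither alternative is nullable — no conflict.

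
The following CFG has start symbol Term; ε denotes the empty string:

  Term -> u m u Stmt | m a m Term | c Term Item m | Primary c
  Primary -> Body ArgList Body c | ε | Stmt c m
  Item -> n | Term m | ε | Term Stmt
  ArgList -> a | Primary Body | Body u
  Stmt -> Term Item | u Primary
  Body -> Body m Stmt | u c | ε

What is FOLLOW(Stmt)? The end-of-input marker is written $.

{ $, a, c, m, n, u }

In Term -> u m u Stmt: Stmt is at the end, add FOLLOW(Term) = { $, a, c, m, n, u }.
In Primary -> Stmt c m: add FIRST(c m) = { c }.
In Item -> Term Stmt: Stmt is at the end, add FOLLOW(Item) = { $, a, c, m, n, u }.
In Body -> Body m Stmt: Stmt is at the end, add FOLLOW(Body) = { a, c, m, u }.
Union: FOLLOW(Stmt) = { $, a, c, m, n, u }.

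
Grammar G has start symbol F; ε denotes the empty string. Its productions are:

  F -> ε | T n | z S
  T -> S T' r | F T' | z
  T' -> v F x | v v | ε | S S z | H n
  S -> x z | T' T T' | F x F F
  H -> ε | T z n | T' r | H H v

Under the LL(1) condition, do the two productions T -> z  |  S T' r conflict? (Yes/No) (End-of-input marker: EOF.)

FIRST(z) = { z } and FIRST(S T' r) = { n, r, v, x, z }.
Both contain z, so the two alternatives are not disjoint — LL(1) conflict.

Yes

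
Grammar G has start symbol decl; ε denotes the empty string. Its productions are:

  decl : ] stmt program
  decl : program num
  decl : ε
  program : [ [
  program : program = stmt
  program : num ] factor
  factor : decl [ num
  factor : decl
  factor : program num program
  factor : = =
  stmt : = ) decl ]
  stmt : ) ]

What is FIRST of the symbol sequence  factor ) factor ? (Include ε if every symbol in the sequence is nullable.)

Add FIRST(factor)\{ε} = { =, [, ], num }; factor is nullable, continue.
) is a terminal; add {)} and stop.

{ ), =, [, ], num }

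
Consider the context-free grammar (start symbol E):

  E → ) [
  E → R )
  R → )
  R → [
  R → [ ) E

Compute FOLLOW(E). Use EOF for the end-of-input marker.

E is the start symbol, so EOF ∈ FOLLOW(E).
In R → [ ) E: E is at the end, add FOLLOW(R) = { ) }.
Union: FOLLOW(E) = { EOF, ) }.

{ EOF, ) }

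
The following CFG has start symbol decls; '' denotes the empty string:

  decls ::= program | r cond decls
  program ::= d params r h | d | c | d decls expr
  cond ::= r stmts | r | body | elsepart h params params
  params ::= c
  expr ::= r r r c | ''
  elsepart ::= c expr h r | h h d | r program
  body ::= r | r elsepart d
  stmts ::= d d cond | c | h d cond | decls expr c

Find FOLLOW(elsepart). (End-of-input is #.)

In cond ::= elsepart h params params: add FIRST(h params params) = { h }.
In body ::= r elsepart d: add FIRST(d) = { d }.
Union: FOLLOW(elsepart) = { d, h }.

{ d, h }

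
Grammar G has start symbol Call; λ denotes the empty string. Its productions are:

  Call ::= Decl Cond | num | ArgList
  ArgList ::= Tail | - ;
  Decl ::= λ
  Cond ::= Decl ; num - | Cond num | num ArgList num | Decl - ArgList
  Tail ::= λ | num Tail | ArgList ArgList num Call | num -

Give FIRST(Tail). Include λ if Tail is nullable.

{ -, num, λ }

Tail ::= λ contributes λ.
Tail ::= num Tail contributes {num}.
From Tail ::= ArgList ArgList num Call: ArgList, ArgList nullable, take FIRST(ArgList) ∪ FIRST(ArgList) ∪ {num} = { -, num }.
Tail ::= num - contributes {num}.
Union: FIRST(Tail) = { -, num, λ }.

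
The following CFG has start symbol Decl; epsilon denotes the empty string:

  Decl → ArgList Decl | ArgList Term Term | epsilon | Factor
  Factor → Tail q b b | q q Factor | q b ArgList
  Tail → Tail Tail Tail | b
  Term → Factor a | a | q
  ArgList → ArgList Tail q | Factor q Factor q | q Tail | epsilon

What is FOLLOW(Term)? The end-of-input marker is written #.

{ #, a, b, q }

In Decl → ArgList Term Term: add FIRST(Term) = { a, b, q }.
In Decl → ArgList Term Term: Term is at the end, add FOLLOW(Decl) = { # }.
Union: FOLLOW(Term) = { #, a, b, q }.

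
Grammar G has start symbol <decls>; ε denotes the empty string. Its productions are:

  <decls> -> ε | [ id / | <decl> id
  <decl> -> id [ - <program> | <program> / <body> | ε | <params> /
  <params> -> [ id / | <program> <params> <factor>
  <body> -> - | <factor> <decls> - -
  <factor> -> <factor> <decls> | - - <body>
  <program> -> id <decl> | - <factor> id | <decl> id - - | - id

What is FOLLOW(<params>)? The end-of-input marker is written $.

{ -, / }

In <decl> -> <params> /: add FIRST(/) = { / }.
In <params> -> <program> <params> <factor>: add FIRST(<factor>) = { - }.
Union: FOLLOW(<params>) = { -, / }.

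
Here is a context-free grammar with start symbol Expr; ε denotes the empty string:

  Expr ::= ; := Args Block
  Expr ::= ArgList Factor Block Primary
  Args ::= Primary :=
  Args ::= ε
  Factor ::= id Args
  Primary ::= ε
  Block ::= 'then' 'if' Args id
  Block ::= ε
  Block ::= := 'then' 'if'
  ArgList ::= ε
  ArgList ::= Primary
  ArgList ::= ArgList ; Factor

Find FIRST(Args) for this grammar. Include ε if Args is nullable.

From Args ::= Primary :=: Primary nullable, take FIRST(Primary) ∪ {:=} = { := }.
Args ::= ε contributes ε.
Union: FIRST(Args) = { :=, ε }.

{ :=, ε }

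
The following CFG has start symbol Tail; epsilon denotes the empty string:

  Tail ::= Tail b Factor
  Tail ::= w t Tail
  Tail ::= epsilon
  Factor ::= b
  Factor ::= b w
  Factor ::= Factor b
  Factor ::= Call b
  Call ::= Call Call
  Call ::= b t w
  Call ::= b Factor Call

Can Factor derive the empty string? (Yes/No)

Nullable nonterminals: Tail.
No production of Factor has an RHS whose symbols are all nullable, so Factor is not nullable.

No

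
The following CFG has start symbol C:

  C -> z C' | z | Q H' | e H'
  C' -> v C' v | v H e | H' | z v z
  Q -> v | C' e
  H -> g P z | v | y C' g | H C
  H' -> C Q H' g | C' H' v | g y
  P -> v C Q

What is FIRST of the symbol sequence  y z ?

{ y }

y is a terminal; add {y} and stop.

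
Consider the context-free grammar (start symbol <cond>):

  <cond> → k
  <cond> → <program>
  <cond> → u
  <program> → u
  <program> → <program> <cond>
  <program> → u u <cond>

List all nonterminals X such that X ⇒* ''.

{ } (none)

No nonterminal has an empty production or an RHS whose symbols are all nullable.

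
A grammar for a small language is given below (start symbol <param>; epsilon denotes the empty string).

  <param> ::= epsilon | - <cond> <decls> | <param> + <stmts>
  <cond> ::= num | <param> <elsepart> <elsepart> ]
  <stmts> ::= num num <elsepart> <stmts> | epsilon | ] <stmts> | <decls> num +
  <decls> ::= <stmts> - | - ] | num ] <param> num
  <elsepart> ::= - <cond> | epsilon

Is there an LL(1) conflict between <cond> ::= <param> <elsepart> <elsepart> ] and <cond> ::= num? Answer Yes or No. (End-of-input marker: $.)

FIRST(<param> <elsepart> <elsepart> ]) = { +, -, ] } and FIRST(num) = { num }.
The FIRST sets are disjoint and neither alternative is nullable — no conflict.

No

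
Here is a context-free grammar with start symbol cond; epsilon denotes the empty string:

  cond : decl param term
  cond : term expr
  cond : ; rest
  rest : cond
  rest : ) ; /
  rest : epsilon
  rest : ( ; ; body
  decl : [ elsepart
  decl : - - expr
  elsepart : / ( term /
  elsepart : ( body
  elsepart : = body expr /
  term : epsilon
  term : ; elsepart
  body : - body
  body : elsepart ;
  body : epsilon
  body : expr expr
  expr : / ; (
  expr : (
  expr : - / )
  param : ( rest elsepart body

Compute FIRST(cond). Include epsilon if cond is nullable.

{ (, -, /, ;, [ }

From cond : decl param term: add FIRST(decl) = { -, [ }.
From cond : term expr: term nullable, take FIRST(term) ∪ FIRST(expr) = { (, -, /, ; }.
cond : ; rest contributes {;}.
Union: FIRST(cond) = { (, -, /, ;, [ }.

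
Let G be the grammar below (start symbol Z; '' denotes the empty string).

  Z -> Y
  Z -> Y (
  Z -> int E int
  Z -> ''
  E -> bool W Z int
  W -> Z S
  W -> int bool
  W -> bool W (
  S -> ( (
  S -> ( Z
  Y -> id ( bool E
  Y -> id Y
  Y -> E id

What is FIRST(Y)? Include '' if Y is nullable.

{ bool, id }

Y -> id ( bool E contributes {id}.
Y -> id Y contributes {id}.
From Y -> E id: add FIRST(E) = { bool }.
Union: FIRST(Y) = { bool, id }.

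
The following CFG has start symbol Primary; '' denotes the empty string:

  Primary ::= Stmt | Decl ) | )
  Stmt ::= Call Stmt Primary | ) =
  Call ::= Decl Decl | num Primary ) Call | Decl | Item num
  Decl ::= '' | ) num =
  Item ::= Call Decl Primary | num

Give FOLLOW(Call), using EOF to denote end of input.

{ ), num }

In Stmt ::= Call Stmt Primary: add FIRST(Stmt Primary) = { ), num }.
In Call ::= num Primary ) Call: Call is at the end, add FOLLOW(Call) = { ), num }.
In Item ::= Call Decl Primary: add FIRST(Decl Primary) = { ), num }.
Union: FOLLOW(Call) = { ), num }.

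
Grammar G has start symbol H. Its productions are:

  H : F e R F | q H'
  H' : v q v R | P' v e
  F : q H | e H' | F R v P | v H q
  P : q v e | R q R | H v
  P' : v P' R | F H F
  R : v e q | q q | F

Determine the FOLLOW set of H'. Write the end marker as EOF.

In H : q H': H' is at the end, add FOLLOW(H) = { EOF, e, q, v }.
In F : e H': H' is at the end, add FOLLOW(F) = { EOF, e, q, v }.
Union: FOLLOW(H') = { EOF, e, q, v }.

{ EOF, e, q, v }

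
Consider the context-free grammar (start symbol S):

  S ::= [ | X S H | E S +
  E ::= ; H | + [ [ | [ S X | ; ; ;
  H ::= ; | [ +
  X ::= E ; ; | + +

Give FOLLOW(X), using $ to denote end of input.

In S ::= X S H: add FIRST(S H) = { +, ;, [ }.
In E ::= [ S X: X is at the end, add FOLLOW(E) = { +, ;, [ }.
Union: FOLLOW(X) = { +, ;, [ }.

{ +, ;, [ }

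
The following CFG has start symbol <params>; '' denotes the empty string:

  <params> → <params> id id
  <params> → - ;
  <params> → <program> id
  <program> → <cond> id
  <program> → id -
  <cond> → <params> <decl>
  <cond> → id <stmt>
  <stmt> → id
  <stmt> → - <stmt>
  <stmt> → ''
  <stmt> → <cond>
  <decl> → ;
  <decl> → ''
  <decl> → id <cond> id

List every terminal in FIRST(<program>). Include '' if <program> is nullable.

From <program> → <cond> id: add FIRST(<cond>) = { -, id }.
<program> → id - contributes {id}.
Union: FIRST(<program>) = { -, id }.

{ -, id }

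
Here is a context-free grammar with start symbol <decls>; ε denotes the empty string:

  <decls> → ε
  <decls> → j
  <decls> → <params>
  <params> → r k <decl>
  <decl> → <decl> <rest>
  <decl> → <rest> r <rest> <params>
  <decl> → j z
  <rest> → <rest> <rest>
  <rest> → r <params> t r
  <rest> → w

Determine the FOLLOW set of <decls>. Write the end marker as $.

<decls> is the start symbol, so $ ∈ FOLLOW(<decls>).
Union: FOLLOW(<decls>) = { $ }.

{ $ }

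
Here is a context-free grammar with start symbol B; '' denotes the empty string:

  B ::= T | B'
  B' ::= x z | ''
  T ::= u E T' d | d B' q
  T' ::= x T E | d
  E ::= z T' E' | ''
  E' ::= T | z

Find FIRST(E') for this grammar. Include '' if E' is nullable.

From E' ::= T: add FIRST(T) = { d, u }.
E' ::= z contributes {z}.
Union: FIRST(E') = { d, u, z }.

{ d, u, z }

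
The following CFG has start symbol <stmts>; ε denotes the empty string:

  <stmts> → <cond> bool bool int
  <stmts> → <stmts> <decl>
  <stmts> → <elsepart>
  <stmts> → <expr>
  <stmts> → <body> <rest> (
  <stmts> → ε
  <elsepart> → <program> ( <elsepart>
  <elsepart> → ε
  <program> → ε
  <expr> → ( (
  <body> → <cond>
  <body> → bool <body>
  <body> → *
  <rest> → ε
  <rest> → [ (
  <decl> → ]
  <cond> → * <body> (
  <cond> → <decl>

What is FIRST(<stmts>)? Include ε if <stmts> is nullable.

From <stmts> → <cond> bool bool int: add FIRST(<cond>) = { *, ] }.
From <stmts> → <stmts> <decl>: <stmts> nullable, take FIRST(<stmts>) ∪ FIRST(<decl>) = { (, *, ], bool }.
From <stmts> → <elsepart>: add FIRST(<elsepart>) = { (, ε } (including ε since <elsepart> is nullable).
From <stmts> → <expr>: add FIRST(<expr>) = { ( }.
From <stmts> → <body> <rest> (: add FIRST(<body>) = { *, ], bool }.
<stmts> → ε contributes ε.
Union: FIRST(<stmts>) = { (, *, ], bool, ε }.

{ (, *, ], bool, ε }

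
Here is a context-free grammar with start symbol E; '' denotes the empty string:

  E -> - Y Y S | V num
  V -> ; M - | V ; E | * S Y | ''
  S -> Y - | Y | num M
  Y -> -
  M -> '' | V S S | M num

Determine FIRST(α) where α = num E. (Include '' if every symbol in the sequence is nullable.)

num is a terminal; add {num} and stop.

{ num }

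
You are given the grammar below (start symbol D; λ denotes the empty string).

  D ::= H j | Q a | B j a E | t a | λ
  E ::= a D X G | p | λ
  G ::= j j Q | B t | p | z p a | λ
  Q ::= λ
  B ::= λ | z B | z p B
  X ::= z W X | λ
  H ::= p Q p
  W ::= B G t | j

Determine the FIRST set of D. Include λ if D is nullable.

From D ::= H j: add FIRST(H) = { p }.
From D ::= Q a: Q nullable, take FIRST(Q) ∪ {a} = { a }.
From D ::= B j a E: B nullable, take FIRST(B) ∪ {j} = { j, z }.
D ::= t a contributes {t}.
D ::= λ contributes λ.
Union: FIRST(D) = { a, j, p, t, z, λ }.

{ a, j, p, t, z, λ }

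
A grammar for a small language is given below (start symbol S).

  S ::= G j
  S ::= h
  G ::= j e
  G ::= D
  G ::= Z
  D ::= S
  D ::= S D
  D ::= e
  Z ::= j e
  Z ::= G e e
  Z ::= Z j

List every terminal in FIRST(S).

{ e, h, j }

From S ::= G j: add FIRST(G) = { e, h, j }.
S ::= h contributes {h}.
Union: FIRST(S) = { e, h, j }.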